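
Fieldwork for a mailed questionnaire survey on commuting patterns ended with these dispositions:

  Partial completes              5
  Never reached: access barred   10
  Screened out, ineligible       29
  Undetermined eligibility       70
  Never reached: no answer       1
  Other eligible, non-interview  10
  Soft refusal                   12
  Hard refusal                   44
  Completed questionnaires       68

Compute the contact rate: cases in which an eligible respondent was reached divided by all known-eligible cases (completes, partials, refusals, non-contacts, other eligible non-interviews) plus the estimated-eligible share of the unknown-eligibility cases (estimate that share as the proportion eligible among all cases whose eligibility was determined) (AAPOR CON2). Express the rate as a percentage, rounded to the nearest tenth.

66.6%

Refusals = 44 + 12 = 56
Never reached = 1 + 10 = 11
Top = 68 + 5 + 56 + 10 = 139
Known eligible = 68 + 5 + 56 + 11 + 10 = 150
e = 150 / (150 + 29) = 150 / 179 = 0.8380
Estimated eligible among unknowns = 0.8380 × 70 = 58.66
Denominator = 150 + 58.66 = 208.66
CON2 = 139 / 208.66 = 0.6662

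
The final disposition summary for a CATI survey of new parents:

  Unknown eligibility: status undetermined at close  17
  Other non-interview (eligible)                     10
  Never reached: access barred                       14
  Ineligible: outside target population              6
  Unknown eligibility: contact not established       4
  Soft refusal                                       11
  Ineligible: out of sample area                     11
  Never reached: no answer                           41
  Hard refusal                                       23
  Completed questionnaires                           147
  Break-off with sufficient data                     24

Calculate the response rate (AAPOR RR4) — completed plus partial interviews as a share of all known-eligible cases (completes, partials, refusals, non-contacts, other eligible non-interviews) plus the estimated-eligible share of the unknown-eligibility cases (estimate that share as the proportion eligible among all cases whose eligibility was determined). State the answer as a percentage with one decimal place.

59.0%

Refusals = 23 + 11 = 34
Never reached = 41 + 14 = 55
Unknown eligibility = 4 + 17 = 21
Ineligible = 6 + 11 = 17
Numerator = 147 + 24 = 171
Eligible (known) = 147 + 24 + 34 + 55 + 10 = 270
e = 270 / (270 + 17) = 270 / 287 = 0.9408
Estimated eligible among unknowns = 0.9408 × 21 = 19.76
Denom = 270 + 19.76 = 289.76
RR4 = 171 / 289.76 = 0.5901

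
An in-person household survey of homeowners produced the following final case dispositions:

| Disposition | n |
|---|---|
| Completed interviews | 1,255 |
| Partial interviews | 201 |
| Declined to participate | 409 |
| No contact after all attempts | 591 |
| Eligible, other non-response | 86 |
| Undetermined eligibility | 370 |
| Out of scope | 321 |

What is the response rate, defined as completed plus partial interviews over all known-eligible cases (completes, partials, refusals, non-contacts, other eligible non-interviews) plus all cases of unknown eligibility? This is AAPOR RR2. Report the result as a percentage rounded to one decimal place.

Numerator → 1255 + 201 = 1456
Denominator → 1255 + 201 + 409 + 591 + 86 + 370 = 2912
RR2 = 1456 / 2912 = 0.5000

50.0%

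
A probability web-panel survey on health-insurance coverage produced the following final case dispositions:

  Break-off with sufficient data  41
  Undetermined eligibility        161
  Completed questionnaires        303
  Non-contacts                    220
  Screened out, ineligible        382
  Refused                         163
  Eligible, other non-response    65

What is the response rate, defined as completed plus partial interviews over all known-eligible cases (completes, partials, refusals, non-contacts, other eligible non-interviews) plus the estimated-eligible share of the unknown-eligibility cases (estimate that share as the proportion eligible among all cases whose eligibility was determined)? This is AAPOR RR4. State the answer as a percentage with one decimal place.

Num = 303 + 41 = 344
Eligible (known) = 303 + 41 + 163 + 220 + 65 = 792
e = 792 / (792 + 382) = 792 / 1174 = 0.6746
e × U = 0.6746 × 161 = 108.61
Denominator = 792 + 108.61 = 900.61
RR4 = 344 / 900.61 = 0.3820

38.2%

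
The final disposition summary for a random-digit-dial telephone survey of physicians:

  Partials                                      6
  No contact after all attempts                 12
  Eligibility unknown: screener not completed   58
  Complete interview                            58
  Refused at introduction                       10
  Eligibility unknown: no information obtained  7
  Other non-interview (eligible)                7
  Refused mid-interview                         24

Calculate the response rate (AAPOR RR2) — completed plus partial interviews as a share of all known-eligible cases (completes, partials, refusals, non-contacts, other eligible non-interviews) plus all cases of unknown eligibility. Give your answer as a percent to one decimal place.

35.2%

Declined to participate = 10 + 24 = 34
Undetermined eligibility = 58 + 7 = 65
Numerator → 58 + 6 = 64
Denominator → 58 + 6 + 34 + 12 + 7 + 65 = 182
RR2 = 64 / 182 = 0.3516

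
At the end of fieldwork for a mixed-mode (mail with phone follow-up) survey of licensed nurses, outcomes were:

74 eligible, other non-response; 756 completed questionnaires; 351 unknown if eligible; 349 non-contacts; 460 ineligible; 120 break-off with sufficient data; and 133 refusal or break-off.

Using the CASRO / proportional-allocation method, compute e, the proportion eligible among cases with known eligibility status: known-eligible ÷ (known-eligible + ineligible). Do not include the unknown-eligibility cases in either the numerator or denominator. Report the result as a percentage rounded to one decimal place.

75.7%

Known eligible = 756 + 120 + 133 + 349 + 74 = 1432
e = 1432 / (1432 + 460) = 1432 / 1892 = 0.7569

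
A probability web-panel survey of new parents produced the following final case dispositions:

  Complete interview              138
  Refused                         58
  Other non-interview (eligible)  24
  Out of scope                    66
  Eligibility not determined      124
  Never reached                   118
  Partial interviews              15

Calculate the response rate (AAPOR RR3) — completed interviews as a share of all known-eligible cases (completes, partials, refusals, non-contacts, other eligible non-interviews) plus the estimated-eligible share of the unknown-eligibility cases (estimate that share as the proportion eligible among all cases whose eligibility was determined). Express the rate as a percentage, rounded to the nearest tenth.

30.2%

Numerator → 138
Eligible (known) → 138 + 15 + 58 + 118 + 24 = 353
e = 353 / (353 + 66) = 353 / 419 = 0.8425
Estimated eligible among unknowns → 0.8425 × 124 = 104.47
Denom → 353 + 104.47 = 457.47
RR3 = 138 / 457.47 = 0.3017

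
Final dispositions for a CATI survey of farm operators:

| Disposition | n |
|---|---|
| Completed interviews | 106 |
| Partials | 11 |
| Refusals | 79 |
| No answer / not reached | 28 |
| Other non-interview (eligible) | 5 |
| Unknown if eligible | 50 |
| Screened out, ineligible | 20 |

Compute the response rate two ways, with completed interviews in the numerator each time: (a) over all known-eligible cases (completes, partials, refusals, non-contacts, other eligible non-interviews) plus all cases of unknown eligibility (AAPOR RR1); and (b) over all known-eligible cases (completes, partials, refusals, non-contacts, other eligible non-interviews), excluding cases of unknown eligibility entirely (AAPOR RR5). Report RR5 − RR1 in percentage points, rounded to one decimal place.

Top: 106
Denominator: 106 + 11 + 79 + 28 + 5 + 50 = 279
RR1 = 106 / 279 = 0.3799
Denominator: 106 + 11 + 79 + 28 + 5 = 229
RR5 = 106 / 229 = 0.4629
Difference = 46.29 − 37.99 = 8.30 percentage points

8.3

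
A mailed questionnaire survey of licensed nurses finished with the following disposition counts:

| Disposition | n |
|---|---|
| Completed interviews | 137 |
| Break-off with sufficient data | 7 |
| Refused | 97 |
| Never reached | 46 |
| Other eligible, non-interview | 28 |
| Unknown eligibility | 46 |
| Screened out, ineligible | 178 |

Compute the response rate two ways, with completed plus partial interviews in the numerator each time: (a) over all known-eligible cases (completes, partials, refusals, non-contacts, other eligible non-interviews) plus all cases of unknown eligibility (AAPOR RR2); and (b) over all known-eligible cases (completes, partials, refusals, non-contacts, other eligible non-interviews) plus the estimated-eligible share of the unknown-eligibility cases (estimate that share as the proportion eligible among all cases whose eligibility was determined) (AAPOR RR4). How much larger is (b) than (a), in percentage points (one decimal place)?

Num → 137 + 7 = 144
Denom → 137 + 7 + 97 + 46 + 28 + 46 = 361
RR2 = 144 / 361 = 0.3989
Known eligible → 137 + 7 + 97 + 46 + 28 = 315
e = 315 / (315 + 178) = 315 / 493 = 0.6389
Estimated eligible among unknowns → 0.6389 × 46 = 29.39
Denom → 315 + 29.39 = 344.39
RR4 = 144 / 344.39 = 0.4181
Difference = 41.81 − 39.89 = 1.92 percentage points

1.9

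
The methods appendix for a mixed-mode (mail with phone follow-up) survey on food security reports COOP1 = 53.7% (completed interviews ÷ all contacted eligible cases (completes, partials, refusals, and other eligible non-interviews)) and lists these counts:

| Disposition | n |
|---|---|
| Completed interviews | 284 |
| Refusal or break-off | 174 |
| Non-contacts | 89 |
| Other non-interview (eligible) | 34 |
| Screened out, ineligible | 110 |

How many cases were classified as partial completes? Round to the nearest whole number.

COOP1 = 284 / D = 0.537
D = 284 / 0.537 = 528.9
Other denominator terms total 492
partial completes = 528.9 − 492 ≈ 37

37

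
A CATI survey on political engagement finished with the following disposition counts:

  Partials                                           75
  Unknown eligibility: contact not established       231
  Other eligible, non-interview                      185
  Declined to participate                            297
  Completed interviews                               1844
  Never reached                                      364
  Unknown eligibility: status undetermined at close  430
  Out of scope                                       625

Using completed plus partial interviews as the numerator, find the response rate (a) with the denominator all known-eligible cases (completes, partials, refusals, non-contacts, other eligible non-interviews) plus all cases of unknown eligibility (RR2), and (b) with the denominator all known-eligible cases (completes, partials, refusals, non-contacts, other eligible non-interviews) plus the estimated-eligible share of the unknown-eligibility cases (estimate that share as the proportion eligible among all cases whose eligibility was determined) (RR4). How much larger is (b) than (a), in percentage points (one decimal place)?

2.1

Undetermined eligibility = 231 + 430 = 661
Num = 1844 + 75 = 1919
Denom = 1844 + 75 + 297 + 364 + 185 + 661 = 3426
RR2 = 1919 / 3426 = 0.5601
Eligible (known) = 1844 + 75 + 297 + 364 + 185 = 2765
e = 2765 / (2765 + 625) = 2765 / 3390 = 0.8156
Eligible share of unknowns = 0.8156 × 661 = 539.11
Denom = 2765 + 539.11 = 3304.11
RR4 = 1919 / 3304.11 = 0.5808
Difference = 58.08 − 56.01 = 2.07 percentage points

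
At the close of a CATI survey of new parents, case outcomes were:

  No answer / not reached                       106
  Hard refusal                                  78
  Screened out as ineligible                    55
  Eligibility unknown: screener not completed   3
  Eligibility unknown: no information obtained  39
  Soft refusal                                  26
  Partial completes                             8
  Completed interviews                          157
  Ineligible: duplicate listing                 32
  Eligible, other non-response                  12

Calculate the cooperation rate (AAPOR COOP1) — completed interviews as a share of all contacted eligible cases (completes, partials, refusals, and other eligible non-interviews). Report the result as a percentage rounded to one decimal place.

Declined to participate = 78 + 26 = 104
Undetermined eligibility = 3 + 39 = 42
Not eligible = 55 + 32 = 87
Top = 157
Denominator = 157 + 8 + 104 + 12 = 281
COOP1 = 157 / 281 = 0.5587

55.9%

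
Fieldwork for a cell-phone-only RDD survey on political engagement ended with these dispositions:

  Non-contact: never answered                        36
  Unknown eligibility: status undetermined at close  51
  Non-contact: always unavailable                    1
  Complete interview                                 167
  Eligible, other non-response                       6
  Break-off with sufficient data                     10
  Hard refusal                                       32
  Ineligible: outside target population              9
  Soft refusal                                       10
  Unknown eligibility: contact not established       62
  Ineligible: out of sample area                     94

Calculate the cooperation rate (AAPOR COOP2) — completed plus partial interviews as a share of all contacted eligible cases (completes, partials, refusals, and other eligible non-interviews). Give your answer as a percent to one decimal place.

78.7%

Refused = 32 + 10 = 42
Non-contacts = 36 + 1 = 37
Eligibility not determined = 62 + 51 = 113
Screened out, ineligible = 9 + 94 = 103
Top → 167 + 10 = 177
Denominator → 167 + 10 + 42 + 6 = 225
COOP2 = 177 / 225 = 0.7867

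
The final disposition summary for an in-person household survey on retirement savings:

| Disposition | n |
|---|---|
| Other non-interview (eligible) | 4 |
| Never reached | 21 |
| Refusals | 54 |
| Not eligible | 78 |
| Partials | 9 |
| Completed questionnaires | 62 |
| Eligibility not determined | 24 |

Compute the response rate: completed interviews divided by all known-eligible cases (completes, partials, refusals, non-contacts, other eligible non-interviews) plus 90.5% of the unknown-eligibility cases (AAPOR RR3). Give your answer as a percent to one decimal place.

36.1%

Num → 62
Determined eligible → 62 + 9 + 54 + 21 + 4 = 150
Eligible share of unknowns → 0.9050 × 24 = 21.72
Denom → 150 + 21.72 = 171.72
RR3 = 62 / 171.72 = 0.3611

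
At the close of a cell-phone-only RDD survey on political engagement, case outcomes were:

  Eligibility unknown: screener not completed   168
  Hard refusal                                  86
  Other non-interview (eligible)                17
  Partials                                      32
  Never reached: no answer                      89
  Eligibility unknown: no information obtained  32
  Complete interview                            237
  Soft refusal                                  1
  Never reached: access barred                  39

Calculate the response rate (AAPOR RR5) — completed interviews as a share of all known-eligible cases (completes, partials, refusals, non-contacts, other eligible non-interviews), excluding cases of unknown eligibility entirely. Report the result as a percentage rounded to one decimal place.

47.3%

Refusal or break-off = 86 + 1 = 87
Never reached = 89 + 39 = 128
Eligibility not determined = 168 + 32 = 200
Numerator → 237
Denom → 237 + 32 + 87 + 128 + 17 = 501
RR5 = 237 / 501 = 0.4731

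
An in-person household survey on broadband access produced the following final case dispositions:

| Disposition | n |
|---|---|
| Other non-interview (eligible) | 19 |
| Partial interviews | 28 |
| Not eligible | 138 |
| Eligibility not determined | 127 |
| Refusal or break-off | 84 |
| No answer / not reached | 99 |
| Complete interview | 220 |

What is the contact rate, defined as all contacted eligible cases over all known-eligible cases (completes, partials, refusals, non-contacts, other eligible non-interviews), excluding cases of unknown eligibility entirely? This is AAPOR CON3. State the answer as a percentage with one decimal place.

Num = 220 + 28 + 84 + 19 = 351
Denominator = 220 + 28 + 84 + 99 + 19 = 450
CON3 = 351 / 450 = 0.7800

78.0%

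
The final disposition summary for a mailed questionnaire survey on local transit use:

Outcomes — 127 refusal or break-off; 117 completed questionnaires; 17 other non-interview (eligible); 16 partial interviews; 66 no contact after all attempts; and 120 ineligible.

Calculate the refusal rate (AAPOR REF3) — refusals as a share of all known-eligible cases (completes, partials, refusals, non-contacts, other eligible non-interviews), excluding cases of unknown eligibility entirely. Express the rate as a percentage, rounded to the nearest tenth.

Num → 127
Base → 117 + 16 + 127 + 66 + 17 = 343
REF3 = 127 / 343 = 0.3703

37.0%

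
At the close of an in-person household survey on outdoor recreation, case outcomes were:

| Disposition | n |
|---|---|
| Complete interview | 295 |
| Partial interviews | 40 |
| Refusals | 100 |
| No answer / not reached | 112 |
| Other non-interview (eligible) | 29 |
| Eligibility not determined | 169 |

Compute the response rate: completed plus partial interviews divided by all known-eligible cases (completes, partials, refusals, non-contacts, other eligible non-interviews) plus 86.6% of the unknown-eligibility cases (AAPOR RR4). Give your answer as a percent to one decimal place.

Top = 295 + 40 = 335
Eligible (known) = 295 + 40 + 100 + 112 + 29 = 576
Eligible share of unknowns = 0.8660 × 169 = 146.35
Denom = 576 + 146.35 = 722.35
RR4 = 335 / 722.35 = 0.4638

46.4%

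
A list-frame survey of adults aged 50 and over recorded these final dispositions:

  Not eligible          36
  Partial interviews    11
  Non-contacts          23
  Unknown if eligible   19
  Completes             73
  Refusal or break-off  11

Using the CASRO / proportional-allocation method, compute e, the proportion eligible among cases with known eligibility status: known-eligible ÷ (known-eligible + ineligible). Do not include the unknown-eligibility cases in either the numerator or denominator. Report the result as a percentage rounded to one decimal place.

Eligible (known) = 73 + 11 + 11 + 23 = 118
e = 118 / (118 + 36) = 118 / 154 = 0.7662

76.6%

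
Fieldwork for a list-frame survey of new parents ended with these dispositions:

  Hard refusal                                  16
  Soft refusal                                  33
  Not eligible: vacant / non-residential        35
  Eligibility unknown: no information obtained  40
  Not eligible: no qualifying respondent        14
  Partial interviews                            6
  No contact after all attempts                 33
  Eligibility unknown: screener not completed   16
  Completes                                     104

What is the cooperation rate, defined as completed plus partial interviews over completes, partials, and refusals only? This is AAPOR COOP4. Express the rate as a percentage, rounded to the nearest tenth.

69.2%

Refusal or break-off = 16 + 33 = 49
Unknown if eligible = 16 + 40 = 56
Ineligible = 14 + 35 = 49
Top = 104 + 6 = 110
Denom = 104 + 6 + 49 = 159
COOP4 = 110 / 159 = 0.6918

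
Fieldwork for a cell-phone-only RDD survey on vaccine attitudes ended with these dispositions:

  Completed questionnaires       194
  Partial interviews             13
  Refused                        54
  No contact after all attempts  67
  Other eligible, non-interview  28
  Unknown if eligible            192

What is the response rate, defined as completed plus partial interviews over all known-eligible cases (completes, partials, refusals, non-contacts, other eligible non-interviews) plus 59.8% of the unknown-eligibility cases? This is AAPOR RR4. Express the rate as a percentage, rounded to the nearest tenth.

44.0%

Top: 194 + 13 = 207
Known eligible: 194 + 13 + 54 + 67 + 28 = 356
Estimated eligible among unknowns: 0.5980 × 192 = 114.82
Denominator: 356 + 114.82 = 470.82
RR4 = 207 / 470.82 = 0.4397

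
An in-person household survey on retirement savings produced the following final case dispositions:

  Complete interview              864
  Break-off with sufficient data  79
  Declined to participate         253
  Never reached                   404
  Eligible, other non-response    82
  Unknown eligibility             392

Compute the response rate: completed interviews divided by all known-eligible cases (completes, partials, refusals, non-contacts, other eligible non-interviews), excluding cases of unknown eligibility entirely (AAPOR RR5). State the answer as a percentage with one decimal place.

Top: 864
Denom: 864 + 79 + 253 + 404 + 82 = 1682
RR5 = 864 / 1682 = 0.5137

51.4%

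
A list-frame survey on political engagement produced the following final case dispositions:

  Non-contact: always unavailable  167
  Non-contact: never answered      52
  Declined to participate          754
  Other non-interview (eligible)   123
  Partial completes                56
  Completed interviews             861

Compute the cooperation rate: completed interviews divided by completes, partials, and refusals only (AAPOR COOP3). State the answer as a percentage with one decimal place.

Never reached = 52 + 167 = 219
Top → 861
Denom → 861 + 56 + 754 = 1671
COOP3 = 861 / 1671 = 0.5153

51.5%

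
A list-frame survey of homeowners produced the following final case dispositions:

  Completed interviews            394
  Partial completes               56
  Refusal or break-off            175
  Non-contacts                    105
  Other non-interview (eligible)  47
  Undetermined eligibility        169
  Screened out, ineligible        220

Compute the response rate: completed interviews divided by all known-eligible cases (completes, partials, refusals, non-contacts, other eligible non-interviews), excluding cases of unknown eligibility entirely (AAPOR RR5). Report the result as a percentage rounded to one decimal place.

50.7%

Num = 394
Denominator = 394 + 56 + 175 + 105 + 47 = 777
RR5 = 394 / 777 = 0.5071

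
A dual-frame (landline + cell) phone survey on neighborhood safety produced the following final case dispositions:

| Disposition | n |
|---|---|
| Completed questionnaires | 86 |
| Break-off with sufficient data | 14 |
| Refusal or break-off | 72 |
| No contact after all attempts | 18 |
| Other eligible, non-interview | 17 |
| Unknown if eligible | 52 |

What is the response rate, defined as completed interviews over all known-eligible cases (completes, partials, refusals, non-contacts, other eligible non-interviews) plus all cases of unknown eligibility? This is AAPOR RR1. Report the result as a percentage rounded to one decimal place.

Numerator = 86
Denom = 86 + 14 + 72 + 18 + 17 + 52 = 259
RR1 = 86 / 259 = 0.3320

33.2%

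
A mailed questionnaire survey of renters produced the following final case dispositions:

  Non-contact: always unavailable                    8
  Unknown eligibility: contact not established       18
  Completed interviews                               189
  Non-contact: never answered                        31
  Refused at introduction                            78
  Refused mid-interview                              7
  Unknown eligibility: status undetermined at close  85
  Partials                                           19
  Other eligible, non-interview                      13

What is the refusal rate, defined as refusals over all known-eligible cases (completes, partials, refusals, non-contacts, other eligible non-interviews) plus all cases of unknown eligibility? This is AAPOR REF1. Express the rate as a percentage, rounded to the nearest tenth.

Refusals = 78 + 7 = 85
No answer / not reached = 31 + 8 = 39
Unknown eligibility = 18 + 85 = 103
Num = 85
Denom = 189 + 19 + 85 + 39 + 13 + 103 = 448
REF1 = 85 / 448 = 0.1897

19.0%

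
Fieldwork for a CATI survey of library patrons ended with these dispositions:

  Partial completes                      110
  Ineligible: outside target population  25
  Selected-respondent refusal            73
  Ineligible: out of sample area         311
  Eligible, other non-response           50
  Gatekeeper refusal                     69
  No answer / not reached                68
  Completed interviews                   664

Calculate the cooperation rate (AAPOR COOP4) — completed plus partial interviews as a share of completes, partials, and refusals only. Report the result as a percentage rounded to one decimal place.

84.5%

Refusal or break-off = 69 + 73 = 142
Out of scope = 25 + 311 = 336
Top: 664 + 110 = 774
Base: 664 + 110 + 142 = 916
COOP4 = 774 / 916 = 0.8450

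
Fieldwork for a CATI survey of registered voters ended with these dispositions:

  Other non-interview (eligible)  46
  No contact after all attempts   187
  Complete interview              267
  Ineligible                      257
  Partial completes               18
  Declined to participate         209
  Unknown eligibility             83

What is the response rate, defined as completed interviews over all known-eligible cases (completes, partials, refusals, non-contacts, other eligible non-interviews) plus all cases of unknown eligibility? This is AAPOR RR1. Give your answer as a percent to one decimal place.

Top = 267
Base = 267 + 18 + 209 + 187 + 46 + 83 = 810
RR1 = 267 / 810 = 0.3296

33.0%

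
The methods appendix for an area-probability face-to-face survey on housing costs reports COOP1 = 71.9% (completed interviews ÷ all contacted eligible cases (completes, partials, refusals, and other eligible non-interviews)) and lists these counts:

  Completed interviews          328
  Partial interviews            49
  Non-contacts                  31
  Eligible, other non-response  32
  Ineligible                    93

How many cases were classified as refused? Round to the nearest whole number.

COOP1 = 328 / D = 0.719
D = 328 / 0.719 = 456.2
Other denominator terms total 409
refused = 456.2 − 409 ≈ 47

47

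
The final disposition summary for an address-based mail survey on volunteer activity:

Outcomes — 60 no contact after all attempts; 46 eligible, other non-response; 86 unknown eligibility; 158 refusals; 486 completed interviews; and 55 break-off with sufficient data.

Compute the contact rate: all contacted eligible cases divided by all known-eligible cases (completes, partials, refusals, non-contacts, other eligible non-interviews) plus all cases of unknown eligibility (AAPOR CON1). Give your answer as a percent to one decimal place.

Numerator: 486 + 55 + 158 + 46 = 745
Base: 486 + 55 + 158 + 60 + 46 + 86 = 891
CON1 = 745 / 891 = 0.8361

83.6%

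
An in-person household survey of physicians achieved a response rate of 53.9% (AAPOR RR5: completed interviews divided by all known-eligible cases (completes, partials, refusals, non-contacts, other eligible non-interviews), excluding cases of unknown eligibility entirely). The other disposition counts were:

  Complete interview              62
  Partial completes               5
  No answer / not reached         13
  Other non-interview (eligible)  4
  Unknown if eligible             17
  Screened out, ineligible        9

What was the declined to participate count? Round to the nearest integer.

31

RR5 = 62 / D = 0.539
D = 62 / 0.539 = 115.0
Rest of base = 84
declined to participate = 115.0 − 84 ≈ 31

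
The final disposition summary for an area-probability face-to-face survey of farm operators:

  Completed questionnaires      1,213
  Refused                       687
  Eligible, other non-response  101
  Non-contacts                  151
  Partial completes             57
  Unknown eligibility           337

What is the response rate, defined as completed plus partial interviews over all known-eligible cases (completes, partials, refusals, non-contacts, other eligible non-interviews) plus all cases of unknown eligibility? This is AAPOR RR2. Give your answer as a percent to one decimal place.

Numerator = 1213 + 57 = 1270
Denominator = 1213 + 57 + 687 + 151 + 101 + 337 = 2546
RR2 = 1270 / 2546 = 0.4988

49.9%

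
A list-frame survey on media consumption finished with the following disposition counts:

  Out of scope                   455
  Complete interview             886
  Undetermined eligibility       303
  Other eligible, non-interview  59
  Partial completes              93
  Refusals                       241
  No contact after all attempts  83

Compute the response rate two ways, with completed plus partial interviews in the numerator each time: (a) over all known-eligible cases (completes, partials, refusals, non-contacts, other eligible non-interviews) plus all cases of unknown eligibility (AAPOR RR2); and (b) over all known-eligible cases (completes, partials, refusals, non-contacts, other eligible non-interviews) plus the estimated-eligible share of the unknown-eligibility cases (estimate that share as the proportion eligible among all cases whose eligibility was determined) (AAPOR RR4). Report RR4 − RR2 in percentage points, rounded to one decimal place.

Top = 886 + 93 = 979
Denom = 886 + 93 + 241 + 83 + 59 + 303 = 1665
RR2 = 979 / 1665 = 0.5880
Known eligible = 886 + 93 + 241 + 83 + 59 = 1362
e = 1362 / (1362 + 455) = 1362 / 1817 = 0.7496
Eligible share of unknowns = 0.7496 × 303 = 227.13
Denom = 1362 + 227.13 = 1589.13
RR4 = 979 / 1589.13 = 0.6161
Difference = 61.61 − 58.80 = 2.81 percentage points

2.8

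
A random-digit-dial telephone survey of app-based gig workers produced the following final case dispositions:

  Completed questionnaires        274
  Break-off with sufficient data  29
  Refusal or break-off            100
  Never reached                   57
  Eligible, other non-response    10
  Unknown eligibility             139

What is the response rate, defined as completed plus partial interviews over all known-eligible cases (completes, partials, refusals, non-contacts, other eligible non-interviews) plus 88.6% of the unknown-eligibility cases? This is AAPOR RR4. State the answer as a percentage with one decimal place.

Num = 274 + 29 = 303
Known eligible = 274 + 29 + 100 + 57 + 10 = 470
Estimated eligible among unknowns = 0.8860 × 139 = 123.15
Base = 470 + 123.15 = 593.15
RR4 = 303 / 593.15 = 0.5108

51.1%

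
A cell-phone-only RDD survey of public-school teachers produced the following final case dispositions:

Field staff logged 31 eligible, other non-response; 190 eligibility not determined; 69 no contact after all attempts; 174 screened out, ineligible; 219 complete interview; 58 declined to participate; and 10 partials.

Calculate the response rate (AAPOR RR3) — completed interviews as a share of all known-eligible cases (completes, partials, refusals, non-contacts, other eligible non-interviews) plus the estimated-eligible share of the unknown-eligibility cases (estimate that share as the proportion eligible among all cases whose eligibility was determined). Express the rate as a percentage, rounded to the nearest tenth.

Numerator = 219
Determined eligible = 219 + 10 + 58 + 69 + 31 = 387
e = 387 / (387 + 174) = 387 / 561 = 0.6898
Estimated eligible among unknowns = 0.6898 × 190 = 131.06
Base = 387 + 131.06 = 518.06
RR3 = 219 / 518.06 = 0.4227

42.3%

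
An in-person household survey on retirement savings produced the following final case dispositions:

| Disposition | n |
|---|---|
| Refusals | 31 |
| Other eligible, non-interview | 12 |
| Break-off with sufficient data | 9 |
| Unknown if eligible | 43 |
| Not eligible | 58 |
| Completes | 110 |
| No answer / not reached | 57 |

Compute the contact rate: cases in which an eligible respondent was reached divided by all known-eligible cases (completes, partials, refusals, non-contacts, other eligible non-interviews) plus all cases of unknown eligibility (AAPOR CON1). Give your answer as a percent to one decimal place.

61.8%

Num: 110 + 9 + 31 + 12 = 162
Base: 110 + 9 + 31 + 57 + 12 + 43 = 262
CON1 = 162 / 262 = 0.6183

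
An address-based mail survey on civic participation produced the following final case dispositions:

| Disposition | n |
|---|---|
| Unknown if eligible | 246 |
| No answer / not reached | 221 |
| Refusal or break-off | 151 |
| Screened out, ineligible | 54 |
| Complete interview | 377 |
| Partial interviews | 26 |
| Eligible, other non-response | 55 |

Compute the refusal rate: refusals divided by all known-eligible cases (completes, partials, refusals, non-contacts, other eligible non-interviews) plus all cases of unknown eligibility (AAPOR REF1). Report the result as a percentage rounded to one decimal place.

Num = 151
Denom = 377 + 26 + 151 + 221 + 55 + 246 = 1076
REF1 = 151 / 1076 = 0.1403

14.0%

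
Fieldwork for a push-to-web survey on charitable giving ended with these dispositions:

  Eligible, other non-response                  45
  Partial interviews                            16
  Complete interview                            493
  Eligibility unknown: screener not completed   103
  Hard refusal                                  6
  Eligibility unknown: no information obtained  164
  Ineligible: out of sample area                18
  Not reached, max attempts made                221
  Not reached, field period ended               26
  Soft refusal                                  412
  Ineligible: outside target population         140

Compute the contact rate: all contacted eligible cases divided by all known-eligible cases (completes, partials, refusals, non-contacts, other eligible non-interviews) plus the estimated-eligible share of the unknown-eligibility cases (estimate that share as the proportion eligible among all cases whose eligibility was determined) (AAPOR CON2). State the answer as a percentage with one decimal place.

Refusals = 6 + 412 = 418
Non-contacts = 26 + 221 = 247
Undetermined eligibility = 103 + 164 = 267
Not eligible = 140 + 18 = 158
Numerator → 493 + 16 + 418 + 45 = 972
Known eligible → 493 + 16 + 418 + 247 + 45 = 1219
e = 1219 / (1219 + 158) = 1219 / 1377 = 0.8853
Estimated eligible among unknowns → 0.8853 × 267 = 236.38
Base → 1219 + 236.38 = 1455.38
CON2 = 972 / 1455.38 = 0.6679

66.8%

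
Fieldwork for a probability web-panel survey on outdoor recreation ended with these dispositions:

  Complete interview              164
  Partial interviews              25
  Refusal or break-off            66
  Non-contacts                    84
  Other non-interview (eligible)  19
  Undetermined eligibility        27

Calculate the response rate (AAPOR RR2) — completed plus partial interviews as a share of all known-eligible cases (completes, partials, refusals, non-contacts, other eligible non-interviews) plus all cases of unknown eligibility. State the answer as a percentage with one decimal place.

49.1%

Top = 164 + 25 = 189
Denominator = 164 + 25 + 66 + 84 + 19 + 27 = 385
RR2 = 189 / 385 = 0.4909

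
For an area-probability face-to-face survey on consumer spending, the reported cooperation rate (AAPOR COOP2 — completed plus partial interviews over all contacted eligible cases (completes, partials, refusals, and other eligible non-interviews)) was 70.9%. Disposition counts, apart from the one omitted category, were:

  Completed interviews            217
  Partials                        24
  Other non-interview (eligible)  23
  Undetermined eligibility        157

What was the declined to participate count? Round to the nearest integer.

Numerator: 217 + 24 = 241
COOP2 = 241 / D = 0.709
D = 241 / 0.709 = 339.9
Remaining denominator categories sum to 264
declined to participate = 339.9 − 264 ≈ 76

76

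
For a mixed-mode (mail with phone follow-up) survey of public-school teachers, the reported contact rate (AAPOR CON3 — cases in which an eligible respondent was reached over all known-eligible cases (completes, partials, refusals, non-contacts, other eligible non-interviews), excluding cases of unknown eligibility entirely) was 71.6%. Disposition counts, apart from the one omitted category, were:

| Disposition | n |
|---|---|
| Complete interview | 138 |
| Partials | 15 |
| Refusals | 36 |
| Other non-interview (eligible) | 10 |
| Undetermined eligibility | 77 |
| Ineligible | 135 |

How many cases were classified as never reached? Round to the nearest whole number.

79

Top → 138 + 15 + 36 + 10 = 199
CON3 = 199 / D = 0.716
D = 199 / 0.716 = 277.9
Remaining denominator categories sum to 199
never reached = 277.9 − 199 ≈ 79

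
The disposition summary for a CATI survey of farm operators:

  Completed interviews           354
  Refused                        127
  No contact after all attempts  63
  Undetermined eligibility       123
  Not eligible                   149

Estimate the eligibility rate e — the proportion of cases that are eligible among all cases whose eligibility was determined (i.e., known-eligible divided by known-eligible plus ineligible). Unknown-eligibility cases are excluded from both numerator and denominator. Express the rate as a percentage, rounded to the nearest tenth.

Eligible (known) = 354 + 127 + 63 = 544
e = 544 / (544 + 149) = 544 / 693 = 0.7850

78.5%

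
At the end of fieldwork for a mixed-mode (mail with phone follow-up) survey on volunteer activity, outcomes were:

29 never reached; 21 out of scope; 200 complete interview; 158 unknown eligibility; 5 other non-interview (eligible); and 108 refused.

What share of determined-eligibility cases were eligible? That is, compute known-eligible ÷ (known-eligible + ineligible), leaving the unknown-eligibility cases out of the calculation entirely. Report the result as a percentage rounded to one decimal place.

94.2%

Eligible (known): 200 + 108 + 29 + 5 = 342
e = 342 / (342 + 21) = 342 / 363 = 0.9421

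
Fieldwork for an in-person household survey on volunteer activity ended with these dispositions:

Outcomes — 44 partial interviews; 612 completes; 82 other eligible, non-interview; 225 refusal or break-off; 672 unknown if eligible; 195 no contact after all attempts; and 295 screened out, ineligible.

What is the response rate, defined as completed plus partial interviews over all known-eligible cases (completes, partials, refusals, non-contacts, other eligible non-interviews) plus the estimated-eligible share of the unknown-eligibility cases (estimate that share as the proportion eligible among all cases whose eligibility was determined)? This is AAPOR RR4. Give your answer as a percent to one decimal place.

38.7%

Top → 612 + 44 = 656
Known eligible → 612 + 44 + 225 + 195 + 82 = 1158
e = 1158 / (1158 + 295) = 1158 / 1453 = 0.7970
Eligible share of unknowns → 0.7970 × 672 = 535.58
Denom → 1158 + 535.58 = 1693.58
RR4 = 656 / 1693.58 = 0.3873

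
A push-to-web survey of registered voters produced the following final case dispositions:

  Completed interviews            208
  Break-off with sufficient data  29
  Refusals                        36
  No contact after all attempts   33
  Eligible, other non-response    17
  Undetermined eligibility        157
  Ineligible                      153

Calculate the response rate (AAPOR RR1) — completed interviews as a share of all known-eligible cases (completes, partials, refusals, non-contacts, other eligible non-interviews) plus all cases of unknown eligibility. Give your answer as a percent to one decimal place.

43.3%

Num → 208
Denom → 208 + 29 + 36 + 33 + 17 + 157 = 480
RR1 = 208 / 480 = 0.4333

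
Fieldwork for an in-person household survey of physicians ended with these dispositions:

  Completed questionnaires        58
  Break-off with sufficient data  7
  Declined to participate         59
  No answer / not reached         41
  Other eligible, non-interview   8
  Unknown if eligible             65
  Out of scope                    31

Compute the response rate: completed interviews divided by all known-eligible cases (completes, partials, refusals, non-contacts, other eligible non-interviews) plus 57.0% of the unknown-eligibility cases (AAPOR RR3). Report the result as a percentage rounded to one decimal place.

27.6%

Top → 58
Known eligible → 58 + 7 + 59 + 41 + 8 = 173
Estimated eligible among unknowns → 0.5700 × 65 = 37.05
Denom → 173 + 37.05 = 210.05
RR3 = 58 / 210.05 = 0.2761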